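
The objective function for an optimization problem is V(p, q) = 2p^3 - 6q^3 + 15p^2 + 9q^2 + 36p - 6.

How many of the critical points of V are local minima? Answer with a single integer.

V separates as a function of p plus a function of q, so ∇V=0 decouples.
∂V/∂p = 6(p + 2)(p + 3) = 0 at p ∈ {-3, -2}; ∂V/∂q = -18q(q - 1) = 0 at q ∈ {0, 1}.
The Hessian is diagonal: diag(V_pp, V_qq). Second derivatives: V_pp(-3)=-6, V_pp(-2)=6; V_qq(0)=18, V_qq(1)=-18.
Local minima occur where both diagonal entries positive: (-2, 0). Count: 1.

1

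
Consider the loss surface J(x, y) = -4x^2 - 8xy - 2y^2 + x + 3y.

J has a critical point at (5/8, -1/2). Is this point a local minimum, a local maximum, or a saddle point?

The Hessian of J is constant: H = [[-8, -8], [-8, -4]].
det(H) = (-8)·(-4) − (-8)² = -32.
Since det(H) < 0, H is indefinite and the critical point is a saddle point.

saddle point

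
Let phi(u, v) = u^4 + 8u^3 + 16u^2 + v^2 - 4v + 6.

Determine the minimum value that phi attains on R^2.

2

phi(u,v) separates as P(u) + Q(v) + 6, so its minimum is min P + min Q + 6.
P'(u) = 4u(u + 2)(u + 4) vanishes at u ∈ {-4, -2, 0}; Q'(v) = 2v - 4 vanishes at v ∈ {2}.
Local minima of P (where P''>0): P(-4)=0, P(0)=0. Local minima of Q: Q(2)=-4.
So the global minimum of phi is P(-4) + Q(2) + 6 = 0 − 4 + 6 = 2, attained at (-4, 2).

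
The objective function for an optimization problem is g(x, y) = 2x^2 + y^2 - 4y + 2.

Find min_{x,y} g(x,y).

-2

g(x,y) separates as P(x) + Q(y) + 2, so its minimum is min P + min Q + 2.
P'(x) = 4x vanishes at x ∈ {0}; Q'(y) = 2y - 4 vanishes at y ∈ {2}.
Local minima of P (where P''>0): P(0)=0. Local minima of Q: Q(2)=-4.
So the global minimum of g is P(0) + Q(2) + 2 = 0 − 4 + 2 = -2, attained at (0, 2).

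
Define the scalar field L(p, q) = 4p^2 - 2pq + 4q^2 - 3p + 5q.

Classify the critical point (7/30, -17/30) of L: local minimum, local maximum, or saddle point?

local minimum

The Hessian of L is constant: H = [[8, -2], [-2, 8]].
det(H) = 8·8 − (-2)² = 60.
det(H) > 0 and tr(H) = 16 > 0, so H is positive definite and the point is a local minimum.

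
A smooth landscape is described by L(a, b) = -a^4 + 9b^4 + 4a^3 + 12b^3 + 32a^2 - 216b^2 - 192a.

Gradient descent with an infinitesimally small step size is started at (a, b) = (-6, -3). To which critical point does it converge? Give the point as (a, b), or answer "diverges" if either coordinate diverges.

diverges

L is separable, so gradient descent decouples: a follows -∂L/∂a, b follows -∂L/∂b.
∂L/∂a = -4(a - 4)(a - 3)(a + 4); at a=-6 this is 720, so a decreases.
∂L/∂b = 36b(b - 3)(b + 4); at b=-3 this is 648, so b decreases.
The a-coordinate has no critical point in that direction and runs off to infinity.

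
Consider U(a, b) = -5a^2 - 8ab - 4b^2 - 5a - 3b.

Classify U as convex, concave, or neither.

U is quadratic, so its Hessian is the constant matrix H = [[-10, -8], [-8, -8]].
det(H) = 16, tr(H) = -18.
det(H) > 0 and tr(H) < 0, so H is negative definite everywhere: concave.

concave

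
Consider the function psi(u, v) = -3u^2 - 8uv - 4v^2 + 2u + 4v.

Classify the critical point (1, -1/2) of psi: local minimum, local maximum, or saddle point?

saddle point

The Hessian of psi is constant: H = [[-6, -8], [-8, -8]].
det(H) = (-6)·(-8) − (-8)² = -16.
Since det(H) < 0, H is indefinite and the critical point is a saddle point.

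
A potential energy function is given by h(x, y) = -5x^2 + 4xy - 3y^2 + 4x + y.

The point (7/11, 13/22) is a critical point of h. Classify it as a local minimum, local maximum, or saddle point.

local maximum

The Hessian of h is constant: H = [[-10, 4], [4, -6]].
det(H) = (-10)·(-6) − 4² = 44.
det(H) > 0 and tr(H) = -16 < 0, so H is negative definite and the point is a local maximum.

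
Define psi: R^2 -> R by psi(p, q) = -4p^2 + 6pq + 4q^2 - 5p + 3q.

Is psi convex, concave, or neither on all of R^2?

neither

psi is quadratic, so its Hessian is the constant matrix H = [[-8, 6], [6, 8]].
det(H) = -100, tr(H) = 0.
det(H) < 0, so H is indefinite: neither convex nor concave.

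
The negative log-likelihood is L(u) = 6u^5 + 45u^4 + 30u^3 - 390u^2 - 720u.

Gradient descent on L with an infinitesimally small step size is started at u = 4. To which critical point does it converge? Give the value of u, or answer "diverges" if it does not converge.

2

L'(u) = 30(u - 2)(u + 1)(u + 3)(u + 4), so L'(4) = 16800.
Gradient descent moves in the -L' direction, i.e. u is decreasing.
The nearest critical point in that direction is u = 2, where L'' = 2700 > 0 (a local minimum). The iterate converges there.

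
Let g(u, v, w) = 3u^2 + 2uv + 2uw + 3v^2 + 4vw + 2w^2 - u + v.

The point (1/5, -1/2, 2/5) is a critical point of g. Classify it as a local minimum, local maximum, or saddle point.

local minimum

The Hessian is constant: H = [[6, 2, 2], [2, 6, 4], [2, 4, 4]].
Leading principal minors: Δ₁ = 6, Δ₂ = 32, Δ₃ = 40.
All leading minors are positive, so H is positive definite: a local minimum.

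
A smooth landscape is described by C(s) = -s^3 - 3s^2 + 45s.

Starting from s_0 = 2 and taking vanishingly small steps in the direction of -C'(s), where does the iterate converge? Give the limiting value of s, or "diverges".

C'(s) = -3(s - 3)(s + 5), so C'(2) = 21.
Gradient descent moves in the -C' direction, i.e. s is decreasing.
The nearest critical point in that direction is s = -5, where C'' = 24 > 0 (a local minimum). The iterate converges there.

-5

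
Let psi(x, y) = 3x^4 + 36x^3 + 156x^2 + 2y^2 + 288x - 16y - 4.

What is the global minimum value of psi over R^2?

psi(x,y) separates as P(x) + Q(y) − 4, so its minimum is min P + min Q − 4.
P'(x) = 12(x + 2)(x + 3)(x + 4) vanishes at x ∈ {-4, -3, -2}; Q'(y) = 4y - 16 vanishes at y ∈ {4}.
Local minima of P (where P''>0): P(-4)=-192, P(-2)=-192. Local minima of Q: Q(4)=-32.
So the global minimum of psi is P(-4) + Q(4) − 4 = -192 − 32 − 4 = -228, attained at (-4, 4).

-228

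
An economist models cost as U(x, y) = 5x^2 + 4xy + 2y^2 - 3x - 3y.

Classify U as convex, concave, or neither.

convex

U is quadratic, so its Hessian is the constant matrix H = [[10, 4], [4, 4]].
det(H) = 24, tr(H) = 14.
det(H) > 0 and tr(H) > 0, so H is positive definite everywhere: convex.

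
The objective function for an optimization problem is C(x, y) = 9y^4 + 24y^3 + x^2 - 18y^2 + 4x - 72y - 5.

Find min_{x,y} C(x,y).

-66

C(x,y) separates as P(x) + Q(y) − 5, so its minimum is min P + min Q − 5.
P'(x) = 2x + 4 vanishes at x ∈ {-2}; Q'(y) = 36(y - 1)(y + 1)(y + 2) vanishes at y ∈ {-2, -1, 1}.
Local minima of P (where P''>0): P(-2)=-4. Local minima of Q: Q(-2)=24, Q(1)=-57.
So the global minimum of C is P(-2) + Q(1) − 5 = -4 − 57 − 5 = -66, attained at (-2, 1).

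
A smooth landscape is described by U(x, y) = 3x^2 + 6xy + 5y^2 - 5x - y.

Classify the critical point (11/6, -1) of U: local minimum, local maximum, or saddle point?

local minimum

The Hessian of U is constant: H = [[6, 6], [6, 10]].
det(H) = 6·10 − 6² = 24.
det(H) > 0 and tr(H) = 16 > 0, so H is positive definite and the point is a local minimum.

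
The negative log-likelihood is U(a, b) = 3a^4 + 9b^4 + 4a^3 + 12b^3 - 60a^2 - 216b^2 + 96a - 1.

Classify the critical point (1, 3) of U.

saddle point

The mixed partial ∂²U/∂a∂b is 0, so the Hessian at any point is diag(U_aa, U_bb) = diag(12(3a^2 + 2a - 10), 36(3b^2 + 2b - 12)).
At (1, 3): H = diag(-60, 756).
The eigenvalues have opposite signs, so H is indefinite: a saddle point.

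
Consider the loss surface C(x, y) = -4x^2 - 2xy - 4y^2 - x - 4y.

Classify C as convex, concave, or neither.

concave

C is quadratic, so its Hessian is the constant matrix H = [[-8, -2], [-2, -8]].
det(H) = 60, tr(H) = -16.
det(H) > 0 and tr(H) < 0, so H is negative definite everywhere: concave.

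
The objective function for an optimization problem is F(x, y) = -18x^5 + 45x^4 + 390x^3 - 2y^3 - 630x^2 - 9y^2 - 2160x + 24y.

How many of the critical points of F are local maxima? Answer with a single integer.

2

F separates as a function of x plus a function of y, so ∇F=0 decouples.
∂F/∂x = -90(x - 4)(x - 2)(x + 1)(x + 3) = 0 at x ∈ {-3, -1, 2, 4}; ∂F/∂y = -6(y - 1)(y + 4) = 0 at y ∈ {-4, 1}.
The Hessian is diagonal: diag(F_xx, F_yy). Second derivatives: F_xx(-3)=6300, F_xx(-1)=-2700, F_xx(2)=2700, F_xx(4)=-6300; F_yy(-4)=30, F_yy(1)=-30.
Local maxima occur where both diagonal entries negative: (-1, 1), (4, 1). Count: 2.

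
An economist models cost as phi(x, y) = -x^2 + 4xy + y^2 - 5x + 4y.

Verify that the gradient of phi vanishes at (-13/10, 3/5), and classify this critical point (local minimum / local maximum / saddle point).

∇phi = (-2x + 4y - 5, 4x + 2y + 4); substituting (-13/10, 3/5) gives ∇phi = (0, 0), so (-13/10, 3/5) is indeed a critical point.
The Hessian of phi is constant: H = [[-2, 4], [4, 2]].
det(H) = (-2)·2 − 4² = -20.
Since det(H) < 0, H is indefinite and the critical point is a saddle point.

saddle point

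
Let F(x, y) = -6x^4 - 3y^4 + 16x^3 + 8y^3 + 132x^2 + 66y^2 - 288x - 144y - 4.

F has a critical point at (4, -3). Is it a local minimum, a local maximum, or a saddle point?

local maximum

The mixed partial ∂²F/∂x∂y is 0, so the Hessian at any point is diag(F_xx, F_yy) = diag(24(-3x^2 + 4x + 11), 12(-3y^2 + 4y + 11)).
At (4, -3): H = diag(-504, -336).
Both eigenvalues are negative, so H is negative definite: a local maximum.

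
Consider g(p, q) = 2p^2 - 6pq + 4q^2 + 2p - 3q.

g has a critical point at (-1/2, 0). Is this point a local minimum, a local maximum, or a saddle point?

saddle point

The Hessian of g is constant: H = [[4, -6], [-6, 8]].
det(H) = 4·8 − (-6)² = -4.
Since det(H) < 0, H is indefinite and the critical point is a saddle point.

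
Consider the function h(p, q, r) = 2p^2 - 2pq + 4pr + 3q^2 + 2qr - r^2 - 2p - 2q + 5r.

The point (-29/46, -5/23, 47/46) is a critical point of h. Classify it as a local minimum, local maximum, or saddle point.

saddle point

The Hessian is constant: H = [[4, -2, 4], [-2, 6, 2], [4, 2, -2]].
Leading principal minors: Δ₁ = 4, Δ₂ = 20, Δ₃ = -184.
The minors fit neither the all-positive nor the alternating-sign pattern, so H is indefinite: a saddle point.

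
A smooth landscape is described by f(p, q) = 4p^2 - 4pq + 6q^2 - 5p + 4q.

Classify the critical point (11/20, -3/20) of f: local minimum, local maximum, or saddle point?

The Hessian of f is constant: H = [[8, -4], [-4, 12]].
det(H) = 8·12 − (-4)² = 80.
det(H) > 0 and tr(H) = 20 > 0, so H is positive definite and the point is a local minimum.

local minimum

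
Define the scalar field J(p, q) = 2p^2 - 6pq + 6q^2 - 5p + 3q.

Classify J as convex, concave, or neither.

J is quadratic, so its Hessian is the constant matrix H = [[4, -6], [-6, 12]].
det(H) = 12, tr(H) = 16.
det(H) > 0 and tr(H) > 0, so H is positive definite everywhere: convex.

convex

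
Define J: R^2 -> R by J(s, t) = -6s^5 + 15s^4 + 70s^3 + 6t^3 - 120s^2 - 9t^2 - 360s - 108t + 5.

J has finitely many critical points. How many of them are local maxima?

J separates as a function of s plus a function of t, so ∇J=0 decouples.
∂J/∂s = -30(s - 3)(s - 2)(s + 1)(s + 2) = 0 at s ∈ {-2, -1, 2, 3}; ∂J/∂t = 18(t - 3)(t + 2) = 0 at t ∈ {-2, 3}.
The Hessian is diagonal: diag(J_ss, J_tt). Second derivatives: J_ss(-2)=600, J_ss(-1)=-360, J_ss(2)=360, J_ss(3)=-600; J_tt(-2)=-90, J_tt(3)=90.
Local maxima occur where both diagonal entries negative: (-1, -2), (3, -2). Count: 2.

2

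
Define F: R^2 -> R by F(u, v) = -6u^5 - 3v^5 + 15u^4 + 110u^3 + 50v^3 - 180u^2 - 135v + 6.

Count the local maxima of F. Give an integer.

F separates as a function of u plus a function of v, so ∇F=0 decouples.
∂F/∂u = -30u(u - 4)(u - 1)(u + 3) = 0 at u ∈ {-3, 0, 1, 4}; ∂F/∂v = -15(v - 3)(v - 1)(v + 1)(v + 3) = 0 at v ∈ {-3, -1, 1, 3}.
The Hessian is diagonal: diag(F_uu, F_vv). Second derivatives: F_uu(-3)=2520, F_uu(0)=-360, F_uu(1)=360, F_uu(4)=-2520; F_vv(-3)=720, F_vv(-1)=-240, F_vv(1)=240, F_vv(3)=-720.
Local maxima occur where both diagonal entries negative: (0, -1), (0, 3), (4, -1), (4, 3). Count: 4.

4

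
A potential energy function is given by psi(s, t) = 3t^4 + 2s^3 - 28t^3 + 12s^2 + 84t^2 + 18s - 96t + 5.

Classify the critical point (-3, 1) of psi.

The mixed partial ∂²psi/∂s∂t is 0, so the Hessian at any point is diag(psi_ss, psi_tt) = diag(12(s + 2), 12(3t^2 - 14t + 14)).
At (-3, 1): H = diag(-12, 36).
The eigenvalues have opposite signs, so H is indefinite: a saddle point.

saddle point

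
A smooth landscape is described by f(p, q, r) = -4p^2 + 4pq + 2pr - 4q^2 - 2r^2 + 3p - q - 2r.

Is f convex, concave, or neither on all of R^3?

f is quadratic, so its Hessian is the constant matrix H = [[-8, 4, 2], [4, -8, 0], [2, 0, -4]].
Leading principal minors: -8, 48, -160.
Signs alternate −, +, − ⇒ H ≺ 0 ⇒ concave.

concave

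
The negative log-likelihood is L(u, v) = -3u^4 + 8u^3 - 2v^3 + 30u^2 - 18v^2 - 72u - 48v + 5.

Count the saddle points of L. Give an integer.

3

L separates as a function of u plus a function of v, so ∇L=0 decouples.
∂L/∂u = -12(u - 3)(u - 1)(u + 2) = 0 at u ∈ {-2, 1, 3}; ∂L/∂v = -6(v + 2)(v + 4) = 0 at v ∈ {-4, -2}.
The Hessian is diagonal: diag(L_uu, L_vv). Second derivatives: L_uu(-2)=-180, L_uu(1)=72, L_uu(3)=-120; L_vv(-4)=12, L_vv(-2)=-12.
Saddle points occur where the two diagonal entries have opposite signs: (-2, -4), (1, -2), (3, -4). Count: 3.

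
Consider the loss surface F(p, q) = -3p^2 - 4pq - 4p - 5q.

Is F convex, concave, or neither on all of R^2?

neither

F is quadratic, so its Hessian is the constant matrix H = [[-6, -4], [-4, 0]].
det(H) = -16, tr(H) = -6.
det(H) < 0, so H is indefinite: neither convex nor concave.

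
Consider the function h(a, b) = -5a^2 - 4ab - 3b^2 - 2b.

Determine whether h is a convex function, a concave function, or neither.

concave

h is quadratic, so its Hessian is the constant matrix H = [[-10, -4], [-4, -6]].
det(H) = 44, tr(H) = -16.
det(H) > 0 and tr(H) < 0, so H is negative definite everywhere: concave.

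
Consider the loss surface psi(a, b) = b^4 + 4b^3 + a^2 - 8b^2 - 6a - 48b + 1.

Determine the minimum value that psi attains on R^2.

-88

psi(a,b) separates as P(a) + Q(b) + 1, so its minimum is min P + min Q + 1.
P'(a) = 2a - 6 vanishes at a ∈ {3}; Q'(b) = 4(b - 2)(b + 2)(b + 3) vanishes at b ∈ {-3, -2, 2}.
Local minima of P (where P''>0): P(3)=-9. Local minima of Q: Q(-3)=45, Q(2)=-80.
So the global minimum of psi is P(3) + Q(2) + 1 = -9 − 80 + 1 = -88, attained at (3, 2).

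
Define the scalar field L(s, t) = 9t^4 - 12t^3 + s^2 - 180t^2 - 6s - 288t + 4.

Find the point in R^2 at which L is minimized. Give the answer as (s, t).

(3, 4)

L(s,t) separates as P(s) + Q(t) + 4, so its minimum is min P + min Q + 4.
P'(s) = 2s - 6 vanishes at s ∈ {3}; Q'(t) = 36(t - 4)(t + 1)(t + 2) vanishes at t ∈ {-2, -1, 4}.
Local minima of P (where P''>0): P(3)=-9. Local minima of Q: Q(-2)=96, Q(4)=-2496.
So the global minimum of L is P(3) + Q(4) + 4 = -9 − 2496 + 4 = -2501, attained at (3, 4).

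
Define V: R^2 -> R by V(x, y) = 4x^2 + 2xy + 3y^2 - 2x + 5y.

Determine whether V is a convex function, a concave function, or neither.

convex

V is quadratic, so its Hessian is the constant matrix H = [[8, 2], [2, 6]].
det(H) = 44, tr(H) = 14.
det(H) > 0 and tr(H) > 0, so H is positive definite everywhere: convex.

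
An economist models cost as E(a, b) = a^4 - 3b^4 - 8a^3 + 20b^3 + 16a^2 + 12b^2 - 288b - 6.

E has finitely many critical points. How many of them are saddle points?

E separates as a function of a plus a function of b, so ∇E=0 decouples.
∂E/∂a = 4a(a - 4)(a - 2) = 0 at a ∈ {0, 2, 4}; ∂E/∂b = -12(b - 4)(b - 3)(b + 2) = 0 at b ∈ {-2, 3, 4}.
The Hessian is diagonal: diag(E_aa, E_bb). Second derivatives: E_aa(0)=32, E_aa(2)=-16, E_aa(4)=32; E_bb(-2)=-360, E_bb(3)=60, E_bb(4)=-72.
Saddle points occur where the two diagonal entries have opposite signs: (0, -2), (0, 4), (2, 3), (4, -2), (4, 4). Count: 5.

5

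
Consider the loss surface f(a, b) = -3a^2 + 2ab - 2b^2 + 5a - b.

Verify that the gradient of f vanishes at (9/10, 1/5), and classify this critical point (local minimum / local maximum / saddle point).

local maximum

∇f = (-6a + 2b + 5, 2a - 4b - 1); substituting (9/10, 1/5) gives ∇f = (0, 0), so (9/10, 1/5) is indeed a critical point.
The Hessian of f is constant: H = [[-6, 2], [2, -4]].
det(H) = (-6)·(-4) − 2² = 20.
det(H) > 0 and tr(H) = -10 < 0, so H is negative definite and the point is a local maximum.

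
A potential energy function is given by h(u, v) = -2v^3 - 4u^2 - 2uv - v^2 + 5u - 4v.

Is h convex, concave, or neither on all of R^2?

neither

The term -2v^3 is cubic, so the Hessian is not constant.
∂²h/∂v² = -12v - 2, which takes both signs as v varies (negative for sufficiently large v). A diagonal entry of the Hessian changing sign means the Hessian is neither positive- nor negative-semidefinite on all of R^2.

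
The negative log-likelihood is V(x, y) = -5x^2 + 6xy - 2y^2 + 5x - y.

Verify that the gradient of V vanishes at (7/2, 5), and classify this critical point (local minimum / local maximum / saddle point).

∇V = (-10x + 6y + 5, 6x - 4y - 1); substituting (7/2, 5) gives ∇V = (0, 0), so (7/2, 5) is indeed a critical point.
The Hessian of V is constant: H = [[-10, 6], [6, -4]].
det(H) = (-10)·(-4) − 6² = 4.
det(H) > 0 and tr(H) = -14 < 0, so H is negative definite and the point is a local maximum.

local maximum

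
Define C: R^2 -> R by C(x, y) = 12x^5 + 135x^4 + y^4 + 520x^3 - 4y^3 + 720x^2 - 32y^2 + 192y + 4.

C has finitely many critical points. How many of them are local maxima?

2

C separates as a function of x plus a function of y, so ∇C=0 decouples.
∂C/∂x = 60x(x + 2)(x + 3)(x + 4) = 0 at x ∈ {-4, -3, -2, 0}; ∂C/∂y = 4(y - 4)(y - 3)(y + 4) = 0 at y ∈ {-4, 3, 4}.
The Hessian is diagonal: diag(C_xx, C_yy). Second derivatives: C_xx(-4)=-480, C_xx(-3)=180, C_xx(-2)=-240, C_xx(0)=1440; C_yy(-4)=224, C_yy(3)=-28, C_yy(4)=32.
Local maxima occur where both diagonal entries negative: (-4, 3), (-2, 3). Count: 2.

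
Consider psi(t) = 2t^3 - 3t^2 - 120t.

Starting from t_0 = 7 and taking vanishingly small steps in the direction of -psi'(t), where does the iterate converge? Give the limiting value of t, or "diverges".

psi'(t) = 6(t - 5)(t + 4), so psi'(7) = 132.
Gradient descent moves in the -psi' direction, i.e. t is decreasing.
The nearest critical point in that direction is t = 5, where psi'' = 54 > 0 (a local minimum). The iterate converges there.

5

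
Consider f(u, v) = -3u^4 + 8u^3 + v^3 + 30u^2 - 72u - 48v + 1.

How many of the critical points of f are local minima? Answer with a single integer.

1

f separates as a function of u plus a function of v, so ∇f=0 decouples.
∂f/∂u = -12(u - 3)(u - 1)(u + 2) = 0 at u ∈ {-2, 1, 3}; ∂f/∂v = 3(v - 4)(v + 4) = 0 at v ∈ {-4, 4}.
The Hessian is diagonal: diag(f_uu, f_vv). Second derivatives: f_uu(-2)=-180, f_uu(1)=72, f_uu(3)=-120; f_vv(-4)=-24, f_vv(4)=24.
Local minima occur where both diagonal entries positive: (1, 4). Count: 1.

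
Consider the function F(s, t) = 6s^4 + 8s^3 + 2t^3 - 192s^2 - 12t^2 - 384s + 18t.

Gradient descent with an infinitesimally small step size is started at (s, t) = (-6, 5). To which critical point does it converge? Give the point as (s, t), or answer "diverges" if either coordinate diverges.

(-4, 3)

F is separable, so gradient descent decouples: s follows -∂F/∂s, t follows -∂F/∂t.
∂F/∂s = 24(s - 4)(s + 1)(s + 4); at s=-6 this is -2400, so s increases.
∂F/∂t = 6(t - 3)(t - 1); at t=5 this is 48, so t decreases.
s converges to its nearest critical value -4 (a local min of the s-part); t converges to 3. The iterate converges to (-4, 3).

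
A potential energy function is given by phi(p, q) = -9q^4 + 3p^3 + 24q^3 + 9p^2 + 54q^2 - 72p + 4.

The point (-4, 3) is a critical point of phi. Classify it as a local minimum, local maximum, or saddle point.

local maximum

The mixed partial ∂²phi/∂p∂q is 0, so the Hessian at any point is diag(phi_pp, phi_qq) = diag(18(p + 1), 36(-3q^2 + 4q + 3)).
At (-4, 3): H = diag(-54, -432).
Both eigenvalues are negative, so H is negative definite: a local maximum.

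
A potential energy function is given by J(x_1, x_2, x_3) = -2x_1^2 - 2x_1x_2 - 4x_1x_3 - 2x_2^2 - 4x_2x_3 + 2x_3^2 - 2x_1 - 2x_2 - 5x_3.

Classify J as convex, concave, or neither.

neither

J is quadratic, so its Hessian is the constant matrix H = [[-4, -2, -4], [-2, -4, -4], [-4, -4, 4]].
Leading principal minors: -4, 12, 112.
Neither pattern holds ⇒ H is indefinite ⇒ neither convex nor concave.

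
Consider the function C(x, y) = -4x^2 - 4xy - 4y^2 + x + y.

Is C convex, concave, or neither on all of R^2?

C is quadratic, so its Hessian is the constant matrix H = [[-8, -4], [-4, -8]].
det(H) = 48, tr(H) = -16.
det(H) > 0 and tr(H) < 0, so H is negative definite everywhere: concave.

concave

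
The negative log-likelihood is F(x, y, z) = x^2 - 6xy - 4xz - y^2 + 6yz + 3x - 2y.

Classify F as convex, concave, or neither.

neither

F is quadratic, so its Hessian is the constant matrix H = [[2, -6, -4], [-6, -2, 6], [-4, 6, 0]].
Leading principal minors: 2, -40, 248.
Neither pattern holds ⇒ H is indefinite ⇒ neither convex nor concave.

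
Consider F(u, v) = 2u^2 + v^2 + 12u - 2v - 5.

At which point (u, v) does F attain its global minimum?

F(u,v) separates as P(u) + Q(v) − 5, so its minimum is min P + min Q − 5.
P'(u) = 4u + 12 vanishes at u ∈ {-3}; Q'(v) = 2v - 2 vanishes at v ∈ {1}.
Local minima of P (where P''>0): P(-3)=-18. Local minima of Q: Q(1)=-1.
So the global minimum of F is P(-3) + Q(1) − 5 = -18 − 1 − 5 = -24, attained at (-3, 1).

(-3, 1)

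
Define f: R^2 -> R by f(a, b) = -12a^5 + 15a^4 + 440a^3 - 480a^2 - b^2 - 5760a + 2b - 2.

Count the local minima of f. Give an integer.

f separates as a function of a plus a function of b, so ∇f=0 decouples.
∂f/∂a = -60(a - 4)(a - 3)(a + 2)(a + 4) = 0 at a ∈ {-4, -2, 3, 4}; ∂f/∂b = -2(b - 1) = 0 at b ∈ {1}.
The Hessian is diagonal: diag(f_aa, f_bb). Second derivatives: f_aa(-4)=6720, f_aa(-2)=-3600, f_aa(3)=2100, f_aa(4)=-2880; f_bb(1)=-2.
Local minima occur where both diagonal entries positive: none. Count: 0.

0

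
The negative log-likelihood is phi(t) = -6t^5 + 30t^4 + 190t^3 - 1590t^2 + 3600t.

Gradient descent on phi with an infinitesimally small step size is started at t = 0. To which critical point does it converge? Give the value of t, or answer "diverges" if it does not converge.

-5

phi'(t) = -30(t - 4)(t - 3)(t - 2)(t + 5), so phi'(0) = 3600.
Gradient descent moves in the -phi' direction, i.e. t is decreasing.
The nearest critical point in that direction is t = -5, where phi'' = 15120 > 0 (a local minimum). The iterate converges there.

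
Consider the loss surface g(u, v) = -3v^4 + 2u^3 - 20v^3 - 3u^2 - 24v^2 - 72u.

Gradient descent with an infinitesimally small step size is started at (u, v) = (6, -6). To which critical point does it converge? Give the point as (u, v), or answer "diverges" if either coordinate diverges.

g is separable, so gradient descent decouples: u follows -∂g/∂u, v follows -∂g/∂v.
∂g/∂u = 6(u - 4)(u + 3); at u=6 this is 108, so u decreases.
∂g/∂v = -12v(v + 1)(v + 4); at v=-6 this is 720, so v decreases.
The v-coordinate has no critical point in that direction and runs off to infinity.

diverges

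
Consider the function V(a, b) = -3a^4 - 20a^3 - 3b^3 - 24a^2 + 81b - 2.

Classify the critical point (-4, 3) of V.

local maximum

The mixed partial ∂²V/∂a∂b is 0, so the Hessian at any point is diag(V_aa, V_bb) = diag(-12(3a^2 + 10a + 4), -18b).
At (-4, 3): H = diag(-144, -54).
Both eigenvalues are negative, so H is negative definite: a local maximum.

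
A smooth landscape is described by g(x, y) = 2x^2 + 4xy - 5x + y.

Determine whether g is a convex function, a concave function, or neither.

g is quadratic, so its Hessian is the constant matrix H = [[4, 4], [4, 0]].
det(H) = -16, tr(H) = 4.
det(H) < 0, so H is indefinite: neither convex nor concave.

neither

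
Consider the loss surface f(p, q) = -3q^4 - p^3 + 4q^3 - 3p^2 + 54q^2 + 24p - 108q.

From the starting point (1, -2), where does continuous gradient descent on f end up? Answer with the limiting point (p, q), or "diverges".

f is separable, so gradient descent decouples: p follows -∂f/∂p, q follows -∂f/∂q.
∂f/∂p = -3(p - 2)(p + 4); at p=1 this is 15, so p decreases.
∂f/∂q = -12(q - 3)(q - 1)(q + 3); at q=-2 this is -180, so q increases.
p converges to its nearest critical value -4 (a local min of the p-part); q converges to 1. The iterate converges to (-4, 1).

(-4, 1)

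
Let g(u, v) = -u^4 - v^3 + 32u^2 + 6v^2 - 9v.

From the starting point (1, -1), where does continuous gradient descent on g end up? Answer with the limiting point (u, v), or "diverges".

(0, 1)

g is separable, so gradient descent decouples: u follows -∂g/∂u, v follows -∂g/∂v.
∂g/∂u = -4u(u - 4)(u + 4); at u=1 this is 60, so u decreases.
∂g/∂v = -3(v - 3)(v - 1); at v=-1 this is -24, so v increases.
u converges to its nearest critical value 0 (a local min of the u-part); v converges to 1. The iterate converges to (0, 1).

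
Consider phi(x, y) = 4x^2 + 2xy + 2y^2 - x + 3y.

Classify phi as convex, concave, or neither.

phi is quadratic, so its Hessian is the constant matrix H = [[8, 2], [2, 4]].
det(H) = 28, tr(H) = 12.
det(H) > 0 and tr(H) > 0, so H is positive definite everywhere: convex.

convex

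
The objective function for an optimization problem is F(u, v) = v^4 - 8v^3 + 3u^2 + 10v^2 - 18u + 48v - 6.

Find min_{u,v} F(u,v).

-62

F(u,v) separates as P(u) + Q(v) − 6, so its minimum is min P + min Q − 6.
P'(u) = 6u - 18 vanishes at u ∈ {3}; Q'(v) = 4(v - 4)(v - 3)(v + 1) vanishes at v ∈ {-1, 3, 4}.
Local minima of P (where P''>0): P(3)=-27. Local minima of Q: Q(-1)=-29, Q(4)=96.
So the global minimum of F is P(3) + Q(-1) − 6 = -27 − 29 − 6 = -62, attained at (3, -1).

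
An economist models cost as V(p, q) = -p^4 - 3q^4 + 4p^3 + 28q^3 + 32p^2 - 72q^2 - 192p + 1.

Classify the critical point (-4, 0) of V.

local maximum

The mixed partial ∂²V/∂p∂q is 0, so the Hessian at any point is diag(V_pp, V_qq) = diag(4(-3p^2 + 6p + 16), 12(-3q^2 + 14q - 12)).
At (-4, 0): H = diag(-224, -144).
Both eigenvalues are negative, so H is negative definite: a local maximum.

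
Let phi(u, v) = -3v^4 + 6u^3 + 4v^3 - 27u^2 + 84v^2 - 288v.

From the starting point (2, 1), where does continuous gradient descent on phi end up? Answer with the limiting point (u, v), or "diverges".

phi is separable, so gradient descent decouples: u follows -∂phi/∂u, v follows -∂phi/∂v.
∂phi/∂u = 18u(u - 3); at u=2 this is -36, so u increases.
∂phi/∂v = -12(v - 3)(v - 2)(v + 4); at v=1 this is -120, so v increases.
u converges to its nearest critical value 3 (a local min of the u-part); v converges to 2. The iterate converges to (3, 2).

(3, 2)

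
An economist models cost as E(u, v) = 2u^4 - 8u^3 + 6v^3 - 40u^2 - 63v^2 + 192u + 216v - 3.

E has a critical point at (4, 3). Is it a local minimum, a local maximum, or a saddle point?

saddle point

The mixed partial ∂²E/∂u∂v is 0, so the Hessian at any point is diag(E_uu, E_vv) = diag(8(3u^2 - 6u - 10), 18(2v - 7)).
At (4, 3): H = diag(112, -18).
The eigenvalues have opposite signs, so H is indefinite: a saddle point.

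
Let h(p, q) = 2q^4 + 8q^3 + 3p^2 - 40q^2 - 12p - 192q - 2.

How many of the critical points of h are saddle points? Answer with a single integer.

1

h separates as a function of p plus a function of q, so ∇h=0 decouples.
∂h/∂p = 6(p - 2) = 0 at p ∈ {2}; ∂h/∂q = 8(q - 3)(q + 2)(q + 4) = 0 at q ∈ {-4, -2, 3}.
The Hessian is diagonal: diag(h_pp, h_qq). Second derivatives: h_pp(2)=6; h_qq(-4)=112, h_qq(-2)=-80, h_qq(3)=280.
Saddle points occur where the two diagonal entries have opposite signs: (2, -2). Count: 1.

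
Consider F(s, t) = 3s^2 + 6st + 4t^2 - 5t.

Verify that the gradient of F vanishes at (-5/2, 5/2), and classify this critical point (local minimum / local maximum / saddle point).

∇F = (6s + 6t, 6s + 8t - 5); substituting (-5/2, 5/2) gives ∇F = (0, 0), so (-5/2, 5/2) is indeed a critical point.
The Hessian of F is constant: H = [[6, 6], [6, 8]].
det(H) = 6·8 − 6² = 12.
det(H) > 0 and tr(H) = 14 > 0, so H is positive definite and the point is a local minimum.

local minimum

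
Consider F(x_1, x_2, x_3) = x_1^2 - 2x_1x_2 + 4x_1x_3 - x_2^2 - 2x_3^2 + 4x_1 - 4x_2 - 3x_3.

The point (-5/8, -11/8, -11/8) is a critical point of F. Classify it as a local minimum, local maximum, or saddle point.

The Hessian is constant: H = [[2, -2, 4], [-2, -2, 0], [4, 0, -4]].
Leading principal minors: Δ₁ = 2, Δ₂ = -8, Δ₃ = 64.
The minors fit neither the all-positive nor the alternating-sign pattern, so H is indefinite: a saddle point.

saddle point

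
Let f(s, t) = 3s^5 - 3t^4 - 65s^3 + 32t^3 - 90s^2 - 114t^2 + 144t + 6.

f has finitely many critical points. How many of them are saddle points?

f separates as a function of s plus a function of t, so ∇f=0 decouples.
∂f/∂s = 15s(s - 4)(s + 1)(s + 3) = 0 at s ∈ {-3, -1, 0, 4}; ∂f/∂t = -12(t - 4)(t - 3)(t - 1) = 0 at t ∈ {1, 3, 4}.
The Hessian is diagonal: diag(f_ss, f_tt). Second derivatives: f_ss(-3)=-630, f_ss(-1)=150, f_ss(0)=-180, f_ss(4)=2100; f_tt(1)=-72, f_tt(3)=24, f_tt(4)=-36.
Saddle points occur where the two diagonal entries have opposite signs: (-3, 3), (-1, 1), (-1, 4), (0, 3), (4, 1), (4, 4). Count: 6.

6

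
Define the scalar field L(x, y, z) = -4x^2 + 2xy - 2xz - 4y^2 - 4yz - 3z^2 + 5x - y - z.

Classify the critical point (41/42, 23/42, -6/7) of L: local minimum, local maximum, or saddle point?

The Hessian is constant: H = [[-8, 2, -2], [2, -8, -4], [-2, -4, -6]].
Leading principal minors: Δ₁ = -8, Δ₂ = 60, Δ₃ = -168.
The minors alternate sign starting negative (−, +, −), so H is negative definite: a local maximum.

local maximum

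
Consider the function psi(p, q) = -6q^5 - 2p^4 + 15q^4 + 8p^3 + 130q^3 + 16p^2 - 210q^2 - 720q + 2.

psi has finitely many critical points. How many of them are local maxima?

psi separates as a function of p plus a function of q, so ∇psi=0 decouples.
∂psi/∂p = -8p(p - 4)(p + 1) = 0 at p ∈ {-1, 0, 4}; ∂psi/∂q = -30(q - 4)(q - 2)(q + 1)(q + 3) = 0 at q ∈ {-3, -1, 2, 4}.
The Hessian is diagonal: diag(psi_pp, psi_qq). Second derivatives: psi_pp(-1)=-40, psi_pp(0)=32, psi_pp(4)=-160; psi_qq(-3)=2100, psi_qq(-1)=-900, psi_qq(2)=900, psi_qq(4)=-2100.
Local maxima occur where both diagonal entries negative: (-1, -1), (-1, 4), (4, -1), (4, 4). Count: 4.

4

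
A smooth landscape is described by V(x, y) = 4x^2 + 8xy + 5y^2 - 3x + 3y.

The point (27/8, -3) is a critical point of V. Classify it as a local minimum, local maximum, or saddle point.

local minimum

The Hessian of V is constant: H = [[8, 8], [8, 10]].
det(H) = 8·10 − 8² = 16.
det(H) > 0 and tr(H) = 18 > 0, so H is positive definite and the point is a local minimum.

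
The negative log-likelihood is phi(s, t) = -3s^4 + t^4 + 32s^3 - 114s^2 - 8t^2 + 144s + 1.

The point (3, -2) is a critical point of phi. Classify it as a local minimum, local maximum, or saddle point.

local minimum

The mixed partial ∂²phi/∂s∂t is 0, so the Hessian at any point is diag(phi_ss, phi_tt) = diag(12(-3s^2 + 16s - 19), 4(3t^2 - 4)).
At (3, -2): H = diag(24, 32).
Both eigenvalues are positive, so H is positive definite: a local minimum.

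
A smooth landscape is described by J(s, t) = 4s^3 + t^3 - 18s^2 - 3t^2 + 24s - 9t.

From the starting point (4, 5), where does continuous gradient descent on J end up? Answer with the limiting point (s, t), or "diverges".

J is separable, so gradient descent decouples: s follows -∂J/∂s, t follows -∂J/∂t.
∂J/∂s = 12(s - 2)(s - 1); at s=4 this is 72, so s decreases.
∂J/∂t = 3(t - 3)(t + 1); at t=5 this is 36, so t decreases.
s converges to its nearest critical value 2 (a local min of the s-part); t converges to 3. The iterate converges to (2, 3).

(2, 3)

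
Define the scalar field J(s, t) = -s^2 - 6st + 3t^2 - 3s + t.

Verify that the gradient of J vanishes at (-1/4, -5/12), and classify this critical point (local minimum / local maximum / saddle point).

saddle point

∇J = (-2s - 6t - 3, -6s + 6t + 1); substituting (-1/4, -5/12) gives ∇J = (0, 0), so (-1/4, -5/12) is indeed a critical point.
The Hessian of J is constant: H = [[-2, -6], [-6, 6]].
det(H) = (-2)·6 − (-6)² = -48.
Since det(H) < 0, H is indefinite and the critical point is a saddle point.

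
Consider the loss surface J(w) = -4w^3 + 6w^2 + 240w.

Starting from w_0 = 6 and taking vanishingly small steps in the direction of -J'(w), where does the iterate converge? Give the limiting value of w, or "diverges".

J'(w) = -12(w - 5)(w + 4), so J'(6) = -120.
Gradient descent moves in the -J' direction, i.e. w is increasing.
There is no critical point above w=6, and J' keeps the same sign, so the iterate runs off to +∞.

diverges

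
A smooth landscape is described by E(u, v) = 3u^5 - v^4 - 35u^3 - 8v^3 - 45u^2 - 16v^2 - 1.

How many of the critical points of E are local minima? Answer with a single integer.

2

E separates as a function of u plus a function of v, so ∇E=0 decouples.
∂E/∂u = 15u(u - 3)(u + 1)(u + 2) = 0 at u ∈ {-2, -1, 0, 3}; ∂E/∂v = -4v(v + 2)(v + 4) = 0 at v ∈ {-4, -2, 0}.
The Hessian is diagonal: diag(E_uu, E_vv). Second derivatives: E_uu(-2)=-150, E_uu(-1)=60, E_uu(0)=-90, E_uu(3)=900; E_vv(-4)=-32, E_vv(-2)=16, E_vv(0)=-32.
Local minima occur where both diagonal entries positive: (-1, -2), (3, -2). Count: 2.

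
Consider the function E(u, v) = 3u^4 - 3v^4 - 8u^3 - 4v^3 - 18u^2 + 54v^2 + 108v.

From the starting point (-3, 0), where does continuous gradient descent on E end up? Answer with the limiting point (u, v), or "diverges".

E is separable, so gradient descent decouples: u follows -∂E/∂u, v follows -∂E/∂v.
∂E/∂u = 12u(u - 3)(u + 1); at u=-3 this is -432, so u increases.
∂E/∂v = -12(v - 3)(v + 1)(v + 3); at v=0 this is 108, so v decreases.
u converges to its nearest critical value -1 (a local min of the u-part); v converges to -1. The iterate converges to (-1, -1).

(-1, -1)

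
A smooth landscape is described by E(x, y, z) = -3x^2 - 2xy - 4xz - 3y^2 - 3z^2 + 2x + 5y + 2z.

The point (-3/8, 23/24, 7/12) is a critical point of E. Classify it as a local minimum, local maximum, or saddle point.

local maximum

The Hessian is constant: H = [[-6, -2, -4], [-2, -6, 0], [-4, 0, -6]].
Leading principal minors: Δ₁ = -6, Δ₂ = 32, Δ₃ = -96.
The minors alternate sign starting negative (−, +, −), so H is negative definite: a local maximum.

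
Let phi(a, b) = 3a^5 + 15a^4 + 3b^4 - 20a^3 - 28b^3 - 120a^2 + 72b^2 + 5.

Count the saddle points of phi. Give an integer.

phi separates as a function of a plus a function of b, so ∇phi=0 decouples.
∂phi/∂a = 15a(a - 2)(a + 2)(a + 4) = 0 at a ∈ {-4, -2, 0, 2}; ∂phi/∂b = 12b(b - 4)(b - 3) = 0 at b ∈ {0, 3, 4}.
The Hessian is diagonal: diag(phi_aa, phi_bb). Second derivatives: phi_aa(-4)=-720, phi_aa(-2)=240, phi_aa(0)=-240, phi_aa(2)=720; phi_bb(0)=144, phi_bb(3)=-36, phi_bb(4)=48.
Saddle points occur where the two diagonal entries have opposite signs: (-4, 0), (-4, 4), (-2, 3), (0, 0), (0, 4), (2, 3). Count: 6.

6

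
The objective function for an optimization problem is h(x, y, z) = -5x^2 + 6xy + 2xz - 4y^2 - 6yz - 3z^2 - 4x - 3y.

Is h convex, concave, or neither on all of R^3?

h is quadratic, so its Hessian is the constant matrix H = [[-10, 6, 2], [6, -8, -6], [2, -6, -6]].
Leading principal minors: -10, 44, -16.
Signs alternate −, +, − ⇒ H ≺ 0 ⇒ concave.

concave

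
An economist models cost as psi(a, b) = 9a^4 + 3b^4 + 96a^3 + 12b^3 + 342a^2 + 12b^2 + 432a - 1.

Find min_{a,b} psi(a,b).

-178

psi(a,b) separates as P(a) + Q(b) − 1, so its minimum is min P + min Q − 1.
P'(a) = 36(a + 1)(a + 3)(a + 4) vanishes at a ∈ {-4, -3, -1}; Q'(b) = 12b(b + 1)(b + 2) vanishes at b ∈ {-2, -1, 0}.
Local minima of P (where P''>0): P(-4)=-96, P(-1)=-177. Local minima of Q: Q(-2)=0, Q(0)=0.
So the global minimum of psi is P(-1) + Q(-2) − 1 = -177 + 0 − 1 = -178, attained at (-1, -2).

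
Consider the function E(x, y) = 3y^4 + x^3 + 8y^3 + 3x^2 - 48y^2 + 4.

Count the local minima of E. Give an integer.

E separates as a function of x plus a function of y, so ∇E=0 decouples.
∂E/∂x = 3x(x + 2) = 0 at x ∈ {-2, 0}; ∂E/∂y = 12y(y - 2)(y + 4) = 0 at y ∈ {-4, 0, 2}.
The Hessian is diagonal: diag(E_xx, E_yy). Second derivatives: E_xx(-2)=-6, E_xx(0)=6; E_yy(-4)=288, E_yy(0)=-96, E_yy(2)=144.
Local minima occur where both diagonal entries positive: (0, -4), (0, 2). Count: 2.

2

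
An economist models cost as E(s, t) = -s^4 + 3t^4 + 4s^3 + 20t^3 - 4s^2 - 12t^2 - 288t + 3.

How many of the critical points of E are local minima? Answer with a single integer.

2

E separates as a function of s plus a function of t, so ∇E=0 decouples.
∂E/∂s = -4s(s - 2)(s - 1) = 0 at s ∈ {0, 1, 2}; ∂E/∂t = 12(t - 2)(t + 3)(t + 4) = 0 at t ∈ {-4, -3, 2}.
The Hessian is diagonal: diag(E_ss, E_tt). Second derivatives: E_ss(0)=-8, E_ss(1)=4, E_ss(2)=-8; E_tt(-4)=72, E_tt(-3)=-60, E_tt(2)=360.
Local minima occur where both diagonal entries positive: (1, -4), (1, 2). Count: 2.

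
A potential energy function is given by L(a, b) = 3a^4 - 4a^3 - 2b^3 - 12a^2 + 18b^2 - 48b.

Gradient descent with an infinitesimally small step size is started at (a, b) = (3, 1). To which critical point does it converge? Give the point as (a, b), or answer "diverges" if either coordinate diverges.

L is separable, so gradient descent decouples: a follows -∂L/∂a, b follows -∂L/∂b.
∂L/∂a = 12a(a - 2)(a + 1); at a=3 this is 144, so a decreases.
∂L/∂b = -6(b - 4)(b - 2); at b=1 this is -18, so b increases.
a converges to its nearest critical value 2 (a local min of the a-part); b converges to 2. The iterate converges to (2, 2).

(2, 2)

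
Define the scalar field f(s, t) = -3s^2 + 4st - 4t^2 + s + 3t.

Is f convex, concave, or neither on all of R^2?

f is quadratic, so its Hessian is the constant matrix H = [[-6, 4], [4, -8]].
det(H) = 32, tr(H) = -14.
det(H) > 0 and tr(H) < 0, so H is negative definite everywhere: concave.

concave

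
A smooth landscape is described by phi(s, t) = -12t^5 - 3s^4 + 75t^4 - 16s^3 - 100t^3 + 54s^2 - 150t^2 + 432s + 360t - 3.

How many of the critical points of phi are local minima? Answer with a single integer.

2

phi separates as a function of s plus a function of t, so ∇phi=0 decouples.
∂phi/∂s = -12(s - 3)(s + 3)(s + 4) = 0 at s ∈ {-4, -3, 3}; ∂phi/∂t = -60(t - 3)(t - 2)(t - 1)(t + 1) = 0 at t ∈ {-1, 1, 2, 3}.
The Hessian is diagonal: diag(phi_ss, phi_tt). Second derivatives: phi_ss(-4)=-84, phi_ss(-3)=72, phi_ss(3)=-504; phi_tt(-1)=1440, phi_tt(1)=-240, phi_tt(2)=180, phi_tt(3)=-480.
Local minima occur where both diagonal entries positive: (-3, -1), (-3, 2). Count: 2.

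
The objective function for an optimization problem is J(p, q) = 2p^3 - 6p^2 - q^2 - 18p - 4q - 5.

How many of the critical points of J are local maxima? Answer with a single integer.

1

J separates as a function of p plus a function of q, so ∇J=0 decouples.
∂J/∂p = 6(p - 3)(p + 1) = 0 at p ∈ {-1, 3}; ∂J/∂q = -2(q + 2) = 0 at q ∈ {-2}.
The Hessian is diagonal: diag(J_pp, J_qq). Second derivatives: J_pp(-1)=-24, J_pp(3)=24; J_qq(-2)=-2.
Local maxima occur where both diagonal entries negative: (-1, -2). Count: 1.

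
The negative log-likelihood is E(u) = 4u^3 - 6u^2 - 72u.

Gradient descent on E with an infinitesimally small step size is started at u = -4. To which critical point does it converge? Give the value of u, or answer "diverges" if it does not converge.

E'(u) = 12(u - 3)(u + 2), so E'(-4) = 168.
Gradient descent moves in the -E' direction, i.e. u is decreasing.
There is no critical point below u=-4, and E' keeps the same sign, so the iterate runs off to −∞.

diverges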